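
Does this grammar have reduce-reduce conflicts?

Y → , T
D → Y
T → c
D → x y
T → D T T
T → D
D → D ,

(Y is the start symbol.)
No reduce-reduce conflicts

A reduce-reduce conflict occurs when an LR(0) state has two complete items [A → α .] and [B → β .] — both call for a reduction, and with no lookahead the parser cannot choose between them.

Augment with Y' → Y and build the canonical LR(0) collection (I0 = CLOSURE({[Y' → . Y]}), then GOTO on every symbol after a dot until no new states appear). It has 12 states:
  I0: { [Y → . , T], [Y' → . Y] }  — shift
  I1: { [D → . D ,], [D → . Y], [D → . x y], [T → . D T T], [T → . D], [T → . c], [Y → , . T], [Y → . , T] }  — shift
  I2: { [Y' → Y .] }  — accept
  I3: { [D → . D ,], [D → . Y], [D → . x y], [D → D . ,], [T → . D T T], [T → . D], [T → . c], [T → D . T T], [T → D .], [Y → . , T] }  — shift, reduce
  I4: { [Y → , T .] }  — reduce
  I5: { [D → Y .] }  — reduce
  I6: { [T → c .] }  — reduce
  I7: { [D → x . y] }  — shift
  I8: { [D → x y .] }  — reduce
  I9: { [D → . D ,], [D → . Y], [D → . x y], [D → D , .], [T → . D T T], [T → . D], [T → . c], [Y → , . T], [Y → . , T] }  — shift, reduce
  I10: { [D → . D ,], [D → . Y], [D → . x y], [T → . D T T], [T → . D], [T → . c], [T → D T . T], [Y → . , T] }  — shift
  I11: { [T → D T T .] }  — reduce

No state contains more than one complete item.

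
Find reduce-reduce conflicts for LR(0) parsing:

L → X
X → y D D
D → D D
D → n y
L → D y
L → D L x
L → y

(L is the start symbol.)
A reduce-reduce conflict occurs when an LR(0) state has two complete items [A → α .] and [B → β .] — both call for a reduction, and with no lookahead the parser cannot choose between them.

Augment with L' → L and build the canonical LR(0) collection (I0 = CLOSURE({[L' → . L]}), then GOTO on every symbol after a dot until no new states appear). It has 14 states:
  I0: { [D → . D D], [D → . n y], [L → . D L x], [L → . D y], [L → . X], [L → . y], [L' → . L], [X → . y D D] }  — shift
  I1: { [D → . D D], [D → . n y], [D → D . D], [L → . D L x], [L → . D y], [L → . X], [L → . y], [L → D . L x], [L → D . y], [X → . y D D] }  — shift
  I2: { [L' → L .] }  — accept
  I3: { [L → X .] }  — reduce
  I4: { [D → n . y] }  — shift
  I5: { [D → . D D], [D → . n y], [L → y .], [X → y . D D] }  — shift, reduce
  I6: { [D → . D D], [D → . n y], [D → D . D], [X → y D . D] }  — shift
  I7: { [D → . D D], [D → . n y], [D → D . D], [D → D D .], [X → y D D .] }  — shift, 2 reduces
  I8: { [D → . D D], [D → . n y], [D → D . D], [D → D D .] }  — shift, reduce
  I9: { [D → n y .] }  — reduce
  I10: { [D → . D D], [D → . n y], [D → D . D], [D → D D .], [L → . D L x], [L → . D y], [L → . X], [L → . y], [L → D . L x], [L → D . y], [X → . y D D] }  — shift, reduce
  I11: { [L → D L . x] }  — shift
  I12: { [D → . D D], [D → . n y], [L → D y .], [L → y .], [X → y . D D] }  — shift, 2 reduces
  I13: { [L → D L x .] }  — reduce

I7 contains complete items [D → D D .], [X → y D D .] — reduce-reduce conflict.
I12 contains complete items [L → D y .], [L → y .] — reduce-reduce conflict.

Answer: Yes — I7: [D → D D .] vs [X → y D D .]; I12: [L → D y .] vs [L → y .]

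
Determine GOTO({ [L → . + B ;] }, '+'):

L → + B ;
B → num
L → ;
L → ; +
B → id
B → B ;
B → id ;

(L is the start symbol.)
{ [B → . B ;], [B → . id ;], [B → . id], [B → . num], [L → + . B ;] }

GOTO(I, '+') = CLOSURE({ [A → αX.β] : [A → α.Xβ] ∈ I, X = '+' })

Items with dot before '+', with the dot advanced:
  [L → . + B ;] → [L → + . B ;]
Closure of the advanced items:
  [L → + . B ;] has the dot before B: add [B → . num], [B → . id], [B → . B ;], [B → . id ;]

GOTO = { [B → . B ;], [B → . id ;], [B → . id], [B → . num], [L → + . B ;] }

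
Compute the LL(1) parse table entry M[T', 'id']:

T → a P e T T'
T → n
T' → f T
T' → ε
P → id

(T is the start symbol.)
To find M[T', 'id'], we find productions for T' where 'id' is in the predict set (PREDICT(N → α) = (FIRST(α) \ {ε}) ∪ (FOLLOW(N) if α ⇒* ε)).

Relevant sets:
  FOLLOW(T') = { $, 'f' }

T' → f T: PREDICT = { 'f' }
T' → ε: PREDICT = { $, 'f' }

M[T', 'id'] is empty (no production applies)

Answer: Empty (error entry)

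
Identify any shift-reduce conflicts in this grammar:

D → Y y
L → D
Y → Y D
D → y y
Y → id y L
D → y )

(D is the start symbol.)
Yes — I11: [D → Y y .] vs [D → y . )]

Augment with D' → D and build the canonical LR(0) collection (I0 = CLOSURE({[D' → . D]}), then GOTO on every symbol after a dot until no new states appear). It has 12 states:
  I0: { [D → . Y y], [D → . y )], [D → . y y], [D' → . D], [Y → . Y D], [Y → . id y L] }  — shift
  I1: { [D' → D .] }  — accept
  I2: { [D → . Y y], [D → . y )], [D → . y y], [D → Y . y], [Y → . Y D], [Y → . id y L], [Y → Y . D] }  — shift
  I3: { [Y → id . y L] }  — shift
  I4: { [D → y . )], [D → y . y] }  — shift
  I5: { [D → y ) .] }  — reduce
  I6: { [D → y y .] }  — reduce
  I7: { [D → . Y y], [D → . y )], [D → . y y], [L → . D], [Y → . Y D], [Y → . id y L], [Y → id y . L] }  — shift
  I8: { [L → D .] }  — reduce
  I9: { [Y → id y L .] }  — reduce
  I10: { [Y → Y D .] }  — reduce
  I11: { [D → Y y .], [D → y . )], [D → y . y] }  — shift, reduce

I11 contains reduce item [D → Y y .] and shift items [D → y . )], [D → y . y] — shift-reduce conflict.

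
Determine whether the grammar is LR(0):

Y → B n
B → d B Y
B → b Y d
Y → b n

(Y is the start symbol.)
Yes, the grammar is LR(0)

Augment with Y' → Y and build the canonical LR(0) collection (I0 = CLOSURE({[Y' → . Y]}), then GOTO on every symbol after a dot until no new states appear). It has 12 states:
  I0: { [B → . b Y d], [B → . d B Y], [Y → . B n], [Y → . b n], [Y' → . Y] }  — shift
  I1: { [Y → B . n] }  — shift
  I2: { [Y' → Y .] }  — accept
  I3: { [B → . b Y d], [B → . d B Y], [B → b . Y d], [Y → . B n], [Y → . b n], [Y → b . n] }  — shift
  I4: { [B → . b Y d], [B → . d B Y], [B → d . B Y] }  — shift
  I5: { [B → . b Y d], [B → . d B Y], [B → d B . Y], [Y → . B n], [Y → . b n] }  — shift
  I6: { [B → . b Y d], [B → . d B Y], [B → b . Y d], [Y → . B n], [Y → . b n] }  — shift
  I7: { [B → b Y . d] }  — shift
  I8: { [B → b Y d .] }  — reduce
  I9: { [B → d B Y .] }  — reduce
  I10: { [Y → b n .] }  — reduce
  I11: { [Y → B n .] }  — reduce

Every state is either a pure shift/goto state or contains exactly one complete item and nothing to shift — no conflicts. The grammar is LR(0).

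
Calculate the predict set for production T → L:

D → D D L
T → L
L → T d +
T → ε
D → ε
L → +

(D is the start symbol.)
PREDICT(T → L) = (FIRST(RHS) \ {ε}) ∪ (FOLLOW(T) if ε ∈ FIRST(RHS), i.e. RHS ⇒* ε)
FIRST(L) = { '+', 'd' }
FIRST(L) = { '+', 'd' }
ε ∉ FIRST(L), so FOLLOW(T) is not added.
PREDICT(T → L) = { '+', 'd' }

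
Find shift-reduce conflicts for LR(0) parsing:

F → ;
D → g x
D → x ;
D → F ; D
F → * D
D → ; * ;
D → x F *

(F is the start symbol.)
A shift-reduce conflict occurs when an LR(0) state has both:
  - a complete (reduce) item [A → α .] (dot at the end), and
  - a shift item [B → β . c γ] (dot before a terminal).

Augment with F' → F and build the canonical LR(0) collection (I0 = CLOSURE({[F' → . F]}), then GOTO on every symbol after a dot until no new states appear). It has 17 states:
  I0: { [F → . * D], [F → . ;], [F' → . F] }  — shift
  I1: { [D → . ; * ;], [D → . F ; D], [D → . g x], [D → . x ;], [D → . x F *], [F → * . D], [F → . * D], [F → . ;] }  — shift
  I2: { [F → ; .] }  — reduce
  I3: { [F' → F .] }  — accept
  I4: { [D → ; . * ;], [F → ; .] }  — shift, reduce
  I5: { [F → * D .] }  — reduce
  I6: { [D → F . ; D] }  — shift
  I7: { [D → g . x] }  — shift
  I8: { [D → x . ;], [D → x . F *], [F → . * D], [F → . ;] }  — shift
  I9: { [D → x ; .], [F → ; .] }  — 2 reduces
  I10: { [D → x F . *] }  — shift
  I11: { [D → x F * .] }  — reduce
  I12: { [D → g x .] }  — reduce
  I13: { [D → . ; * ;], [D → . F ; D], [D → . g x], [D → . x ;], [D → . x F *], [D → F ; . D], [F → . * D], [F → . ;] }  — shift
  I14: { [D → F ; D .] }  — reduce
  I15: { [D → ; * . ;] }  — shift
  I16: { [D → ; * ; .] }  — reduce

I4 contains reduce item [F → ; .] and shift item [D → ; . * ;] — shift-reduce conflict.

Answer: Yes — I4: [F → ; .] vs [D → ; . * ;]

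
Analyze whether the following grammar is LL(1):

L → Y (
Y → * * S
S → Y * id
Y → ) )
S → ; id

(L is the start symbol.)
Relevant sets:
  FIRST(Y) = { ')', '*' }

For Y:
  PREDICT(Y → '*' '*' S) = { '*' }
  PREDICT(Y → ')' ')') = { ')' }
For S:
  PREDICT(S → Y '*' id) = { ')', '*' }
  PREDICT(S → ';' id) = { ';' }
L has a single production, so nothing to check there.

All predict sets are disjoint. The grammar IS LL(1).

Answer: Yes, the grammar is LL(1).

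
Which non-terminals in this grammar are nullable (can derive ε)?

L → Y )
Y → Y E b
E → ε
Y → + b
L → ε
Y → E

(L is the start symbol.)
{ 'E', 'L', 'Y' }

A non-terminal is nullable if it can derive ε (the empty string): either it has an ε-production, or it has a production whose right-hand side consists entirely of nullable non-terminals.

ε-productions: E → ε, L → ε
So E, L are immediately nullable.
Y → E: every symbol on the right is nullable, so Y is nullable too.
Every non-terminal is now nullable.
Nullable = { 'E', 'L', 'Y' }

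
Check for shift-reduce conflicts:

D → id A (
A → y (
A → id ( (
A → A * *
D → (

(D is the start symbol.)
A shift-reduce conflict occurs when an LR(0) state has both:
  - a complete (reduce) item [A → α .] (dot at the end), and
  - a shift item [B → β . c γ] (dot before a terminal).

Augment with D' → D and build the canonical LR(0) collection (I0 = CLOSURE({[D' → . D]}), then GOTO on every symbol after a dot until no new states appear). It has 13 states:
  I0: { [D → . (], [D → . id A (], [D' → . D] }  — shift
  I1: { [D → ( .] }  — reduce
  I2: { [D' → D .] }  — accept
  I3: { [A → . A * *], [A → . id ( (], [A → . y (], [D → id . A (] }  — shift
  I4: { [A → A . * *], [D → id A . (] }  — shift
  I5: { [A → id . ( (] }  — shift
  I6: { [A → y . (] }  — shift
  I7: { [A → y ( .] }  — reduce
  I8: { [A → id ( . (] }  — shift
  I9: { [A → id ( ( .] }  — reduce
  I10: { [D → id A ( .] }  — reduce
  I11: { [A → A * . *] }  — shift
  I12: { [A → A * * .] }  — reduce

No state contains both a complete item and a shift item.

Answer: No shift-reduce conflicts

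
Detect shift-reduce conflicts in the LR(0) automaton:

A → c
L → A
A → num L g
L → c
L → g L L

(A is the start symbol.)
No shift-reduce conflicts

Augment with A' → A and build the canonical LR(0) collection (I0 = CLOSURE({[A' → . A]}), then GOTO on every symbol after a dot until no new states appear). It has 11 states:
  I0: { [A → . c], [A → . num L g], [A' → . A] }  — shift
  I1: { [A' → A .] }  — accept
  I2: { [A → c .] }  — reduce
  I3: { [A → . c], [A → . num L g], [A → num . L g], [L → . A], [L → . c], [L → . g L L] }  — shift
  I4: { [L → A .] }  — reduce
  I5: { [A → num L . g] }  — shift
  I6: { [A → c .], [L → c .] }  — 2 reduces
  I7: { [A → . c], [A → . num L g], [L → . A], [L → . c], [L → . g L L], [L → g . L L] }  — shift
  I8: { [A → . c], [A → . num L g], [L → . A], [L → . c], [L → . g L L], [L → g L . L] }  — shift
  I9: { [L → g L L .] }  — reduce
  I10: { [A → num L g .] }  — reduce

No state contains both a complete item and a shift item.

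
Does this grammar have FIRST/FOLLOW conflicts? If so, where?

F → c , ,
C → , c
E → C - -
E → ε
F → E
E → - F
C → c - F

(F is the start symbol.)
Yes. E → '-' F with FOLLOW(E) on { '-' }

Nullable non-terminals: E, F.
FIRST sets used below: FIRST(C) = { ',', 'c' }, FIRST(E) = { ',', '-', 'c', ε }

E: nullable alternative(s) E → ε; FOLLOW(E) = { $, '-' }
  E → C - -: FIRST \ {ε} = { ',', 'c' } — disjoint from FOLLOW(E)
  E → ε: FIRST \ {ε} = { } — this is the only nullable alternative, skip
  E → - F: FIRST \ {ε} = { '-' } — overlaps FOLLOW(E) on { '-' }: CONFLICT

F: nullable alternative(s) F → E; FOLLOW(F) = { $, '-' }
  F → c , ,: FIRST \ {ε} = { 'c' } — disjoint from FOLLOW(F)
  F → E: FIRST \ {ε} = { ',', '-', 'c' } — this is the only nullable alternative, skip

C has no nullable alternative, so no FIRST/FOLLOW check is needed there.

So the grammar has 1 FIRST/FOLLOW conflict (marked CONFLICT above).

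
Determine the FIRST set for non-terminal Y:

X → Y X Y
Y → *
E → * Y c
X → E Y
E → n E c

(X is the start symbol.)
{ '*' }

To compute FIRST(Y), examine every production with Y on the left-hand side, reading each right-hand side left to right until a non-nullable symbol is reached.

From Y → *:
  - '*' is a terminal: add '*' and stop

Collecting: FIRST(Y) = { '*' }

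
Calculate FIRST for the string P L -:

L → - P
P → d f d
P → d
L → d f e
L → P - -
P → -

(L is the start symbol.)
FIRST sets of the non-terminals involved (from the grammar, by fixed-point iteration):
  FIRST(P) = { '-', 'd' }

To compute FIRST(P L -), process the symbols left to right:
Symbol P is a non-terminal. Add FIRST(P) \ {ε} = { '-', 'd' }
P is not nullable (ε ∉ FIRST(P)), so stop here.
FIRST(P L -) = { '-', 'd' }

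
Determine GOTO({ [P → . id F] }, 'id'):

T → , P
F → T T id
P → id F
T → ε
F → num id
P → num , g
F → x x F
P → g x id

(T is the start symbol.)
GOTO(I, 'id') = CLOSURE({ [A → αX.β] : [A → α.Xβ] ∈ I, X = 'id' })

Items with dot before 'id', with the dot advanced:
  [P → . id F] → [P → id . F]
Closure of the advanced items:
  [P → id . F] has the dot before F: add [F → . T T id], [F → . num id], [F → . x x F]
  [F → . T T id] has the dot before T: add [T → . , P], [T → .]

GOTO = { [F → . T T id], [F → . num id], [F → . x x F], [P → id . F], [T → . , P], [T → .] }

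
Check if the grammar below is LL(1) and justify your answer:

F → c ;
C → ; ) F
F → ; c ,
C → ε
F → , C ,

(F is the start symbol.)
Yes, the grammar is LL(1).

A grammar is LL(1) if for each non-terminal N with multiple productions, the predict sets of those productions are pairwise disjoint, where PREDICT(N → α) = (FIRST(α) \ {ε}) ∪ (FOLLOW(N) if α ⇒* ε).

Relevant sets:
  FOLLOW(C) = { ',' }

For F:
  PREDICT(F → c ';') = { 'c' }
  PREDICT(F → ';' c ',') = { ';' }
  PREDICT(F → ',' C ',') = { ',' }
For C:
  PREDICT(C → ';' ')' F) = { ';' }
  PREDICT(C → ε) = { ',' }

All predict sets are disjoint. The grammar IS LL(1).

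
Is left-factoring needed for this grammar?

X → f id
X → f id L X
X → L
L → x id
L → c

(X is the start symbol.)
Yes, X has productions with common prefix 'f id'

Left-factoring is needed when two productions for the same non-terminal
share a common prefix on the right-hand side.

Productions for X:
  X → f id
  X → f id L X
  X → L
Productions for L:
  L → x id
  L → c

Found common prefix 'f id' in productions for X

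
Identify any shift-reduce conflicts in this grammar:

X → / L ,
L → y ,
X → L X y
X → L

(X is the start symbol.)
Yes — I2: [X → L .] vs [L → . y ,]

A shift-reduce conflict occurs when an LR(0) state has both:
  - a complete (reduce) item [A → α .] (dot at the end), and
  - a shift item [B → β . c γ] (dot before a terminal).

Augment with X' → X and build the canonical LR(0) collection (I0 = CLOSURE({[X' → . X]}), then GOTO on every symbol after a dot until no new states appear). It has 10 states:
  I0: { [L → . y ,], [X → . / L ,], [X → . L X y], [X → . L], [X' → . X] }  — shift
  I1: { [L → . y ,], [X → / . L ,] }  — shift
  I2: { [L → . y ,], [X → . / L ,], [X → . L X y], [X → . L], [X → L . X y], [X → L .] }  — shift, reduce
  I3: { [X' → X .] }  — accept
  I4: { [L → y . ,] }  — shift
  I5: { [L → y , .] }  — reduce
  I6: { [X → L X . y] }  — shift
  I7: { [X → L X y .] }  — reduce
  I8: { [X → / L . ,] }  — shift
  I9: { [X → / L , .] }  — reduce

I2 contains reduce item [X → L .] and shift items [L → . y ,], [X → . / L ,] — shift-reduce conflict.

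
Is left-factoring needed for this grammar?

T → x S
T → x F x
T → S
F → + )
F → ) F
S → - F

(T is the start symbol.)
Yes, T has productions with common prefix 'x'

Left-factoring is needed when two productions for the same non-terminal
share a common prefix on the right-hand side.

Productions for T:
  T → x S
  T → x F x
  T → S
Productions for F:
  F → + )
  F → ) F

Found common prefix 'x' in productions for T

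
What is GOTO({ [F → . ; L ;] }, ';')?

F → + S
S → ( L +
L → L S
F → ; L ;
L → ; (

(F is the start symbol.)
{ [F → ; . L ;], [L → . ; (], [L → . L S] }

GOTO(I, ';') = CLOSURE({ [A → αX.β] : [A → α.Xβ] ∈ I, X = ';' })

Items with dot before ';', with the dot advanced:
  [F → . ; L ;] → [F → ; . L ;]
Closure of the advanced items:
  [F → ; . L ;] has the dot before L: add [L → . L S], [L → . ; (]

GOTO = { [F → ; . L ;], [L → . ; (], [L → . L S] }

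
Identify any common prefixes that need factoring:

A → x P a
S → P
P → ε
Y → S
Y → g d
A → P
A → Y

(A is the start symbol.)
No, left-factoring is not needed

Left-factoring is needed when two productions for the same non-terminal
share a common prefix on the right-hand side.

Productions for A:
  A → x P a
  A → P
  A → Y
Productions for Y:
  Y → S
  Y → g d

No common prefixes found.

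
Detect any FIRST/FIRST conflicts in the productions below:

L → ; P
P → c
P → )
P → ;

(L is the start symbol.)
A FIRST/FIRST conflict occurs when two productions N → α and N → β for the same non-terminal have FIRST(α) ∩ FIRST(β) ≠ ∅ (with ε ∈ FIRST of a nullable right-hand side, so two nullable alternatives also conflict).

Productions for P:
  P → c: FIRST = { 'c' }
  P → ): FIRST = { ')' }
  P → ;: FIRST = { ';' }
L has only one production, so no FIRST/FIRST conflict is possible there.

All alternatives of each non-terminal have pairwise disjoint FIRST sets.

Answer: No FIRST/FIRST conflicts.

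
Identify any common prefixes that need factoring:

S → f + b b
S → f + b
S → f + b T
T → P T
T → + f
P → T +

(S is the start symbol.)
Left-factoring is needed when two productions for the same non-terminal
share a common prefix on the right-hand side.

Productions for S:
  S → f + b b
  S → f + b
  S → f + b T
Productions for T:
  T → P T
  T → + f

Found common prefix 'f + b' in productions for S

Answer: Yes, S has productions with common prefix 'f + b'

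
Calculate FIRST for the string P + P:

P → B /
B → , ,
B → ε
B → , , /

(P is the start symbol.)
FIRST sets of the non-terminals involved (from the grammar, by fixed-point iteration):
  FIRST(P) = { ',', '/' }

To compute FIRST(P + P), process the symbols left to right:
Symbol P is a non-terminal. Add FIRST(P) \ {ε} = { ',', '/' }
P is not nullable (ε ∉ FIRST(P)), so stop here.
FIRST(P + P) = { ',', '/' }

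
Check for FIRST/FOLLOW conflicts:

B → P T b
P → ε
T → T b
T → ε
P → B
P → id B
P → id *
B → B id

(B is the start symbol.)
Yes. P → B with FOLLOW(P) on { 'b' }; T → T b with FOLLOW(T) on { 'b' }

A FIRST/FOLLOW conflict occurs when a non-terminal N has a nullable alternative N → β (β ⇒* ε) and another alternative N → α with FIRST(α) ∩ FOLLOW(N) ≠ ∅: on such a lookahead the parser cannot decide between expanding α and letting N vanish via β.

Nullable non-terminals: P, T.
FIRST sets used below: FIRST(B) = { 'b', 'id' }, FIRST(T) = { 'b', ε }

P: nullable alternative(s) P → ε; FOLLOW(P) = { 'b' }
  P → ε: FIRST \ {ε} = { } — this is the only nullable alternative, skip
  P → B: FIRST \ {ε} = { 'b', 'id' } — overlaps FOLLOW(P) on { 'b' }: CONFLICT
  P → id B: FIRST \ {ε} = { 'id' } — disjoint from FOLLOW(P)
  P → id *: FIRST \ {ε} = { 'id' } — disjoint from FOLLOW(P)

T: nullable alternative(s) T → ε; FOLLOW(T) = { 'b' }
  T → T b: FIRST \ {ε} = { 'b' } — overlaps FOLLOW(T) on { 'b' }: CONFLICT
  T → ε: FIRST \ {ε} = { } — this is the only nullable alternative, skip

B has no nullable alternative, so no FIRST/FOLLOW check is needed there.

So the grammar has 2 FIRST/FOLLOW conflicts (marked CONFLICT above).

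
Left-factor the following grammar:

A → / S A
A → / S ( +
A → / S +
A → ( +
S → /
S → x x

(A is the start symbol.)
Left-factoring transforms A → αβ₁ | αβ₂ into A → αA' and A' → β₁ | β₂
(α is the longest common prefix among the alternatives). Repeat until
no nonterminal has two alternatives with a common prefix.

Round 1: A has alternatives sharing prefix '/ S'. Introduce A': A → / S A'
  Add: A' → A
  Add: A' → ( +
  Add: A' → +

No remaining common prefixes — done.

Resulting grammar:
A → / S A'
A' → A
A' → ( +
A' → +
A → ( +
S → /
S → x x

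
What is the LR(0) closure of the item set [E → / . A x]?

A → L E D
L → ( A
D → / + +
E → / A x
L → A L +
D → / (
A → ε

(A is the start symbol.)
To compute CLOSURE, for each item [A → α.Bβ] where B is a non-terminal, add [B → .γ] for all productions B → γ; repeat for the newly added items until nothing changes.

Start with: [E → / . A x]
  [E → / . A x] has the dot before A: add [A → . L E D], [A → .]
  [A → . L E D] has the dot before L: add [L → . ( A], [L → . A L +]
No further items can be added.

CLOSURE = { [A → . L E D], [A → .], [E → / . A x], [L → . ( A], [L → . A L +] }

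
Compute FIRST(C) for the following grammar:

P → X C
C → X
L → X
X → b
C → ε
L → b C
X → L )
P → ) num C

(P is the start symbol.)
{ 'b', ε }

To compute FIRST(C), examine every production with C on the left-hand side, reading each right-hand side left to right until a non-nullable symbol is reached.

FIRST sets of the other non-terminals involved (by the same procedure, iterated to a fixed point):
  FIRST(X) = { 'b' }

From C → X:
  - X is a non-terminal: add FIRST(X) \ {ε} = { 'b' }
    X is not nullable, so stop
From C → ε:
  - ε-production, so ε ∈ FIRST(C)

Collecting: FIRST(C) = { 'b', ε }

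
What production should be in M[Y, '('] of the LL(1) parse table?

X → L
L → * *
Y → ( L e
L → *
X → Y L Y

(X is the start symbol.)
Y → ( L e

To find M[Y, '('], we find productions for Y where '(' is in the predict set (PREDICT(N → α) = (FIRST(α) \ {ε}) ∪ (FOLLOW(N) if α ⇒* ε)).

Y → ( L e: PREDICT = { '(' }
  '(' is in predict set, so this production goes in M[Y, '(']

M[Y, '('] = Y → ( L e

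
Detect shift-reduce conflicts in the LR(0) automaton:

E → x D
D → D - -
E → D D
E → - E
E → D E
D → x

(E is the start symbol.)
Yes — I4: [D → x .] vs [D → . x]; I5: [E → x D .] vs [D → D . - -]; I10: [E → D D .] vs [D → D . - -]; I12: [D → D - - .] vs [D → . x]

A shift-reduce conflict occurs when an LR(0) state has both:
  - a complete (reduce) item [A → α .] (dot at the end), and
  - a shift item [B → β . c γ] (dot before a terminal).

Augment with E' → E and build the canonical LR(0) collection (I0 = CLOSURE({[E' → . E]}), then GOTO on every symbol after a dot until no new states appear). It has 14 states:
  I0: { [D → . D - -], [D → . x], [E → . - E], [E → . D D], [E → . D E], [E → . x D], [E' → . E] }  — shift
  I1: { [D → . D - -], [D → . x], [E → - . E], [E → . - E], [E → . D D], [E → . D E], [E → . x D] }  — shift
  I2: { [D → . D - -], [D → . x], [D → D . - -], [E → . - E], [E → . D D], [E → . D E], [E → . x D], [E → D . D], [E → D . E] }  — shift
  I3: { [E' → E .] }  — accept
  I4: { [D → . D - -], [D → . x], [D → x .], [E → x . D] }  — shift, reduce
  I5: { [D → D . - -], [E → x D .] }  — shift, reduce
  I6: { [D → x .] }  — reduce
  I7: { [D → D - . -] }  — shift
  I8: { [D → D - - .] }  — reduce
  I9: { [D → . D - -], [D → . x], [D → D - . -], [E → - . E], [E → . - E], [E → . D D], [E → . D E], [E → . x D] }  — shift
  I10: { [D → . D - -], [D → . x], [D → D . - -], [E → . - E], [E → . D D], [E → . D E], [E → . x D], [E → D . D], [E → D . E], [E → D D .] }  — shift, reduce
  I11: { [E → D E .] }  — reduce
  I12: { [D → . D - -], [D → . x], [D → D - - .], [E → - . E], [E → . - E], [E → . D D], [E → . D E], [E → . x D] }  — shift, reduce
  I13: { [E → - E .] }  — reduce

I4 contains reduce item [D → x .] and shift item [D → . x] — shift-reduce conflict.
I5 contains reduce item [E → x D .] and shift item [D → D . - -] — shift-reduce conflict.
I10 contains reduce item [E → D D .] and shift items [D → D . - -], [D → . x], [E → . - E], [E → . x D] — shift-reduce conflict.
I12 contains reduce item [D → D - - .] and shift items [D → . x], [E → . - E], [E → . x D] — shift-reduce conflict.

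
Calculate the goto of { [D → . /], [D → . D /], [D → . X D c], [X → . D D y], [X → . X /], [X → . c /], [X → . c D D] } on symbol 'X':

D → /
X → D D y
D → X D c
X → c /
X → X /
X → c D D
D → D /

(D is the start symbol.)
{ [D → . /], [D → . D /], [D → . X D c], [D → X . D c], [X → . D D y], [X → . X /], [X → . c /], [X → . c D D], [X → X . /] }

GOTO(I, 'X') = CLOSURE({ [A → αX.β] : [A → α.Xβ] ∈ I, X = 'X' })

Items with dot before 'X', with the dot advanced:
  [D → . X D c] → [D → X . D c]
  [X → . X /] → [X → X . /]
Closure of the advanced items:
  [D → X . D c] has the dot before D: add [D → . /], [D → . X D c], [D → . D /]
  [D → . X D c] has the dot before X: add [X → . D D y], [X → . c /], [X → . X /], [X → . c D D]

GOTO = { [D → . /], [D → . D /], [D → . X D c], [D → X . D c], [X → . D D y], [X → . X /], [X → . c /], [X → . c D D], [X → X . /] }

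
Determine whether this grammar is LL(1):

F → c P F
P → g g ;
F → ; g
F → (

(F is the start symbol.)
For F:
  PREDICT(F → c P F) = { 'c' }
  PREDICT(F → ';' g) = { ';' }
  PREDICT(F → '(') = { '(' }
P has a single production, so nothing to check there.

All predict sets are disjoint. The grammar IS LL(1).

Answer: Yes, the grammar is LL(1).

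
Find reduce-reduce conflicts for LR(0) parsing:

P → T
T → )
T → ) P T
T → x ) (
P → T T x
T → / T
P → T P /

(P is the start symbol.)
Augment with P' → P and build the canonical LR(0) collection (I0 = CLOSURE({[P' → . P]}), then GOTO on every symbol after a dot until no new states appear). It has 15 states:
  I0: { [P → . T P /], [P → . T T x], [P → . T], [P' → . P], [T → . ) P T], [T → . )], [T → . / T], [T → . x ) (] }  — shift
  I1: { [P → . T P /], [P → . T T x], [P → . T], [T → ) . P T], [T → ) .], [T → . ) P T], [T → . )], [T → . / T], [T → . x ) (] }  — shift, reduce
  I2: { [T → . ) P T], [T → . )], [T → . / T], [T → . x ) (], [T → / . T] }  — shift
  I3: { [P' → P .] }  — accept
  I4: { [P → . T P /], [P → . T T x], [P → . T], [P → T . P /], [P → T . T x], [P → T .], [T → . ) P T], [T → . )], [T → . / T], [T → . x ) (] }  — shift, reduce
  I5: { [T → x . ) (] }  — shift
  I6: { [T → x ) . (] }  — shift
  I7: { [T → x ) ( .] }  — reduce
  I8: { [P → T P . /] }  — shift
  I9: { [P → . T P /], [P → . T T x], [P → . T], [P → T . P /], [P → T . T x], [P → T .], [P → T T . x], [T → . ) P T], [T → . )], [T → . / T], [T → . x ) (] }  — shift, reduce
  I10: { [P → T T x .], [T → x . ) (] }  — shift, reduce
  I11: { [P → T P / .] }  — reduce
  I12: { [T → / T .] }  — reduce
  I13: { [T → ) P . T], [T → . ) P T], [T → . )], [T → . / T], [T → . x ) (] }  — shift
  I14: { [T → ) P T .] }  — reduce

No state contains more than one complete item.

Answer: No reduce-reduce conflicts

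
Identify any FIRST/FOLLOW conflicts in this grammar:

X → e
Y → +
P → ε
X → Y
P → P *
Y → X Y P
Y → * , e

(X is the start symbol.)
Yes. P → P '*' with FOLLOW(P) on { '*' }

A FIRST/FOLLOW conflict occurs when a non-terminal N has a nullable alternative N → β (β ⇒* ε) and another alternative N → α with FIRST(α) ∩ FOLLOW(N) ≠ ∅: on such a lookahead the parser cannot decide between expanding α and letting N vanish via β.

Nullable non-terminals: P.
FIRST sets used below: FIRST(P) = { '*', ε }

P: nullable alternative(s) P → ε; FOLLOW(P) = { $, '*', '+', 'e' }
  P → ε: FIRST \ {ε} = { } — this is the only nullable alternative, skip
  P → P *: FIRST \ {ε} = { '*' } — overlaps FOLLOW(P) on { '*' }: CONFLICT

X, Y have no nullable alternative, so no FIRST/FOLLOW check is needed there.

So the grammar has 1 FIRST/FOLLOW conflict (marked CONFLICT above).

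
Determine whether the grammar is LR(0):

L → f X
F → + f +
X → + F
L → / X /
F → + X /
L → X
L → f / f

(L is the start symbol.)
Yes, the grammar is LR(0)

Augment with L' → L and build the canonical LR(0) collection (I0 = CLOSURE({[L' → . L]}), then GOTO on every symbol after a dot until no new states appear). It has 17 states:
  I0: { [L → . / X /], [L → . X], [L → . f / f], [L → . f X], [L' → . L], [X → . + F] }  — shift
  I1: { [F → . + X /], [F → . + f +], [X → + . F] }  — shift
  I2: { [L → / . X /], [X → . + F] }  — shift
  I3: { [L' → L .] }  — accept
  I4: { [L → X .] }  — reduce
  I5: { [L → f . / f], [L → f . X], [X → . + F] }  — shift
  I6: { [L → f / . f] }  — shift
  I7: { [L → f X .] }  — reduce
  I8: { [L → f / f .] }  — reduce
  I9: { [L → / X . /] }  — shift
  I10: { [L → / X / .] }  — reduce
  I11: { [F → + . X /], [F → + . f +], [X → . + F] }  — shift
  I12: { [X → + F .] }  — reduce
  I13: { [F → + X . /] }  — shift
  I14: { [F → + f . +] }  — shift
  I15: { [F → + f + .] }  — reduce
  I16: { [F → + X / .] }  — reduce

Every state is either a pure shift/goto state or contains exactly one complete item and nothing to shift — no conflicts. The grammar is LR(0).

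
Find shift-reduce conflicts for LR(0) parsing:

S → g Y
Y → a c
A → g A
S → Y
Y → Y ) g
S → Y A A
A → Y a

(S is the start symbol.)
Yes — I2: [S → Y .] vs [A → . g A]; I5: [S → g Y .] vs [Y → Y . ) g]

A shift-reduce conflict occurs when an LR(0) state has both:
  - a complete (reduce) item [A → α .] (dot at the end), and
  - a shift item [B → β . c γ] (dot before a terminal).

Augment with S' → S and build the canonical LR(0) collection (I0 = CLOSURE({[S' → . S]}), then GOTO on every symbol after a dot until no new states appear). It has 15 states:
  I0: { [S → . Y A A], [S → . Y], [S → . g Y], [S' → . S], [Y → . Y ) g], [Y → . a c] }  — shift
  I1: { [S' → S .] }  — accept
  I2: { [A → . Y a], [A → . g A], [S → Y . A A], [S → Y .], [Y → . Y ) g], [Y → . a c], [Y → Y . ) g] }  — shift, reduce
  I3: { [Y → a . c] }  — shift
  I4: { [S → g . Y], [Y → . Y ) g], [Y → . a c] }  — shift
  I5: { [S → g Y .], [Y → Y . ) g] }  — shift, reduce
  I6: { [Y → Y ) . g] }  — shift
  I7: { [Y → Y ) g .] }  — reduce
  I8: { [Y → a c .] }  — reduce
  I9: { [A → . Y a], [A → . g A], [S → Y A . A], [Y → . Y ) g], [Y → . a c] }  — shift
  I10: { [A → Y . a], [Y → Y . ) g] }  — shift
  I11: { [A → . Y a], [A → . g A], [A → g . A], [Y → . Y ) g], [Y → . a c] }  — shift
  I12: { [A → g A .] }  — reduce
  I13: { [A → Y a .] }  — reduce
  I14: { [S → Y A A .] }  — reduce

I2 contains reduce item [S → Y .] and shift items [A → . g A], [Y → Y . ) g], [Y → . a c] — shift-reduce conflict.
I5 contains reduce item [S → g Y .] and shift item [Y → Y . ) g] — shift-reduce conflict.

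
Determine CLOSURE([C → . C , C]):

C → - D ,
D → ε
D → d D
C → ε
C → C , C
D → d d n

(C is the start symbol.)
{ [C → . - D ,], [C → . C , C], [C → .] }

To compute CLOSURE, for each item [A → α.Bβ] where B is a non-terminal, add [B → .γ] for all productions B → γ; repeat for the newly added items until nothing changes.

Start with: [C → . C , C]
  [C → . C , C] has the dot before C: add [C → . - D ,], [C → .]
No further items can be added.

CLOSURE = { [C → . - D ,], [C → . C , C], [C → .] }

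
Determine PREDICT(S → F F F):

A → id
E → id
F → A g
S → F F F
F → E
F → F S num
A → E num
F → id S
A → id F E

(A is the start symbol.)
PREDICT(S → F F F) = (FIRST(RHS) \ {ε}) ∪ (FOLLOW(S) if ε ∈ FIRST(RHS), i.e. RHS ⇒* ε)
FIRST(F) = { 'id' }
FIRST(F F F) = { 'id' }
ε ∉ FIRST(F F F), so FOLLOW(S) is not added.
PREDICT(S → F F F) = { 'id' }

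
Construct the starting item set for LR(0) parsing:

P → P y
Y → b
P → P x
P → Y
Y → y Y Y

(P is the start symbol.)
{ [P → . P x], [P → . P y], [P → . Y], [P' → . P], [Y → . b], [Y → . y Y Y] }

First, augment the grammar with P' → P
I₀ = CLOSURE({ [P' → . P] }):
  [P' → . P] has the dot before P: add [P → . P y], [P → . P x], [P → . Y]
  [P → . Y] has the dot before Y: add [Y → . b], [Y → . y Y Y]
No further items can be added.

I₀ = { [P → . P x], [P → . P y], [P → . Y], [P' → . P], [Y → . b], [Y → . y Y Y] }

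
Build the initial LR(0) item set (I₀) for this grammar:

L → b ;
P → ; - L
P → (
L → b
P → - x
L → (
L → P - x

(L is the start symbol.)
First, augment the grammar with L' → L
I₀ = CLOSURE({ [L' → . L] }):
  [L' → . L] has the dot before L: add [L → . b ;], [L → . b], [L → . (], [L → . P - x]
  [L → . P - x] has the dot before P: add [P → . ; - L], [P → . (], [P → . - x]
No further items can be added.

I₀ = { [L → . (], [L → . P - x], [L → . b ;], [L → . b], [L' → . L], [P → . (], [P → . - x], [P → . ; - L] }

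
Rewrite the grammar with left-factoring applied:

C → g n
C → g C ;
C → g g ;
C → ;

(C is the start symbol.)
C → g C'
C' → n
C' → C ;
C' → g ;
C → ;

Left-factoring transforms A → αβ₁ | αβ₂ into A → αA' and A' → β₁ | β₂
(α is the longest common prefix among the alternatives). Repeat until
no nonterminal has two alternatives with a common prefix.

Round 1: C has alternatives sharing prefix 'g'. Introduce C': C → g C'
  Add: C' → n
  Add: C' → C ;
  Add: C' → g ;

No remaining common prefixes — done.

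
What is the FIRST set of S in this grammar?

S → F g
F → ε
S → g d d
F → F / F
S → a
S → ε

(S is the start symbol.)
{ '/', 'a', 'g', ε }

To compute FIRST(S), examine every production with S on the left-hand side, reading each right-hand side left to right until a non-nullable symbol is reached.

FIRST sets of the other non-terminals involved (by the same procedure, iterated to a fixed point):
  FIRST(F) = { '/', ε }

From S → F g:
  - F is a non-terminal: add FIRST(F) \ {ε} = { '/' }
    F is nullable, so continue to the next symbol
  - g is a terminal: add 'g' and stop
From S → g d d:
  - g is a terminal: add 'g' and stop
From S → a:
  - a is a terminal: add 'a' and stop
From S → ε:
  - ε-production, so ε ∈ FIRST(S)

Collecting: FIRST(S) = { '/', 'a', 'g', ε }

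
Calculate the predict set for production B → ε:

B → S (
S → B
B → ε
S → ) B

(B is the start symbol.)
{ $, '(' }

PREDICT(B → ε) = (FIRST(RHS) \ {ε}) ∪ (FOLLOW(B) if ε ∈ FIRST(RHS), i.e. RHS ⇒* ε)
The right-hand side is ε (FIRST(ε) = { ε }), so the predict set is FOLLOW(B) = { $, '(' }
PREDICT(B → ε) = { $, '(' }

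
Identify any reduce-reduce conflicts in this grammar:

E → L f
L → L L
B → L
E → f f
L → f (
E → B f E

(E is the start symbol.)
No reduce-reduce conflicts

A reduce-reduce conflict occurs when an LR(0) state has two complete items [A → α .] and [B → β .] — both call for a reduction, and with no lookahead the parser cannot choose between them.

Augment with E' → E and build the canonical LR(0) collection (I0 = CLOSURE({[E' → . E]}), then GOTO on every symbol after a dot until no new states appear). It has 12 states:
  I0: { [B → . L], [E → . B f E], [E → . L f], [E → . f f], [E' → . E], [L → . L L], [L → . f (] }  — shift
  I1: { [E → B . f E] }  — shift
  I2: { [E' → E .] }  — accept
  I3: { [B → L .], [E → L . f], [L → . L L], [L → . f (], [L → L . L] }  — shift, reduce
  I4: { [E → f . f], [L → f . (] }  — shift
  I5: { [L → f ( .] }  — reduce
  I6: { [E → f f .] }  — reduce
  I7: { [L → . L L], [L → . f (], [L → L . L], [L → L L .] }  — shift, reduce
  I8: { [E → L f .], [L → f . (] }  — shift, reduce
  I9: { [L → f . (] }  — shift
  I10: { [B → . L], [E → . B f E], [E → . L f], [E → . f f], [E → B f . E], [L → . L L], [L → . f (] }  — shift
  I11: { [E → B f E .] }  — reduce

No state contains more than one complete item.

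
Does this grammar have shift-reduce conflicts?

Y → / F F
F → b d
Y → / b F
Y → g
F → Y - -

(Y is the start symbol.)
A shift-reduce conflict occurs when an LR(0) state has both:
  - a complete (reduce) item [A → α .] (dot at the end), and
  - a shift item [B → β . c γ] (dot before a terminal).

Augment with Y' → Y and build the canonical LR(0) collection (I0 = CLOSURE({[Y' → . Y]}), then GOTO on every symbol after a dot until no new states appear). It has 13 states:
  I0: { [Y → . / F F], [Y → . / b F], [Y → . g], [Y' → . Y] }  — shift
  I1: { [F → . Y - -], [F → . b d], [Y → . / F F], [Y → . / b F], [Y → . g], [Y → / . F F], [Y → / . b F] }  — shift
  I2: { [Y' → Y .] }  — accept
  I3: { [Y → g .] }  — reduce
  I4: { [F → . Y - -], [F → . b d], [Y → . / F F], [Y → . / b F], [Y → . g], [Y → / F . F] }  — shift
  I5: { [F → Y . - -] }  — shift
  I6: { [F → . Y - -], [F → . b d], [F → b . d], [Y → . / F F], [Y → . / b F], [Y → . g], [Y → / b . F] }  — shift
  I7: { [Y → / b F .] }  — reduce
  I8: { [F → b . d] }  — shift
  I9: { [F → b d .] }  — reduce
  I10: { [F → Y - . -] }  — shift
  I11: { [F → Y - - .] }  — reduce
  I12: { [Y → / F F .] }  — reduce

No state contains both a complete item and a shift item.

Answer: No shift-reduce conflicts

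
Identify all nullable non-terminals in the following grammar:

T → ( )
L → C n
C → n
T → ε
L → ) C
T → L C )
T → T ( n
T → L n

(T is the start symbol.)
ε-productions: T → ε
So T is immediately nullable.
No further non-terminal can be added: every production for the remaining non-terminals contains a terminal or a non-nullable non-terminal.
Nullable = { 'T' }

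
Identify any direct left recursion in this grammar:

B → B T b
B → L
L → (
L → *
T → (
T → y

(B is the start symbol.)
Yes, B is left-recursive

Direct left recursion occurs when N → N α for some non-terminal N (the right-hand side begins with the left-hand side itself).

B → B T b: LEFT RECURSIVE (starts with B)
B → L: starts with L
L → (: starts with '('
L → *: starts with '*'
T → (: starts with '('
T → y: starts with y

The grammar has direct left recursion on: B.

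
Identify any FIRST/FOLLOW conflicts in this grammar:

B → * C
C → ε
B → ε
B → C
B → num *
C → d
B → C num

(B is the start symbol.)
A FIRST/FOLLOW conflict occurs when a non-terminal N has a nullable alternative N → β (β ⇒* ε) and another alternative N → α with FIRST(α) ∩ FOLLOW(N) ≠ ∅: on such a lookahead the parser cannot decide between expanding α and letting N vanish via β.

Nullable non-terminals: B, C.
FIRST sets used below: FIRST(C) = { 'd', ε }

B: nullable alternative(s) B → ε, B → C; FOLLOW(B) = { $ }
  B → * C: FIRST \ {ε} = { '*' } — disjoint from FOLLOW(B)
  B → ε: FIRST \ {ε} = { } — disjoint from FOLLOW(B)
  B → C: FIRST \ {ε} = { 'd' } — disjoint from FOLLOW(B)
  B → num *: FIRST \ {ε} = { 'num' } — disjoint from FOLLOW(B)
  B → C num: FIRST \ {ε} = { 'd', 'num' } — disjoint from FOLLOW(B)

C: nullable alternative(s) C → ε; FOLLOW(C) = { $, 'num' }
  C → ε: FIRST \ {ε} = { } — this is the only nullable alternative, skip
  C → d: FIRST \ {ε} = { 'd' } — disjoint from FOLLOW(C)

No FIRST/FOLLOW conflicts found.

Answer: No FIRST/FOLLOW conflicts.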